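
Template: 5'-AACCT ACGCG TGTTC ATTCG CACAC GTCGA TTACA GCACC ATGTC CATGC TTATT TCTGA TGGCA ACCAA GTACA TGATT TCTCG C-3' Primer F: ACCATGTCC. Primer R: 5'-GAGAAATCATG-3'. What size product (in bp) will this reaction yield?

The forward primer matches the template at positions 38–46.
The reverse primer's reverse complement is CATGATTTCTC, which matches the template at positions 74–84.
Product length = (reverse-primer end) − (forward-primer start) + 1 = 84 − 38 + 1 = 47 bp.

47 bp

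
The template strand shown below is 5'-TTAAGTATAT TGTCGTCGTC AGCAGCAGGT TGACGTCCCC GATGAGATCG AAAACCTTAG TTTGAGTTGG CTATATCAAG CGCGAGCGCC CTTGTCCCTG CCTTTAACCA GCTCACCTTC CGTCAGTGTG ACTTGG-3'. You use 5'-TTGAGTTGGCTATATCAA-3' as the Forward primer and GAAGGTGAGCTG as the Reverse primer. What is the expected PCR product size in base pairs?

59 bp

The forward primer matches the template at positions 62–79.
The reverse primer's reverse complement is CAGCTCACCTTC, which matches the template at positions 109–120.
The product runs from position 62 to position 120, so its length is 120 − 62 + 1 = 59 bp.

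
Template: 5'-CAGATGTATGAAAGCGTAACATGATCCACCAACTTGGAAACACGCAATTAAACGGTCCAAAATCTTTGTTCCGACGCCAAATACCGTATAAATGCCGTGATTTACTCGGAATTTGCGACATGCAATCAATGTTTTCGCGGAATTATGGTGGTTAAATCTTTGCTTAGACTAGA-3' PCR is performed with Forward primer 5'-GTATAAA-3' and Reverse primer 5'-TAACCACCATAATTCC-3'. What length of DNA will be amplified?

Forward primer GTATAAA is found on the top strand at positions 86–92.
Reverse complement of the reverse primer: GGAATTATGGTGGTTA. This occurs on the top strand at positions 139–154.
The product runs from position 86 to position 154, so its length is 154 − 86 + 1 = 69 bp.

69 bp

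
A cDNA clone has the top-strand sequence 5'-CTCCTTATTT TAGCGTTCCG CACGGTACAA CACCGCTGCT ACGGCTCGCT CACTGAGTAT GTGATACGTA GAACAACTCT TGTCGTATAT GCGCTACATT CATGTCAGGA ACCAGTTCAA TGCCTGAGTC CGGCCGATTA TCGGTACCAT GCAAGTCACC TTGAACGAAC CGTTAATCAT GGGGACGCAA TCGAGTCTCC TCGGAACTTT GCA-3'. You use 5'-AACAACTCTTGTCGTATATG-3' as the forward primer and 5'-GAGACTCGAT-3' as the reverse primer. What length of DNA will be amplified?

Forward primer AACAACTCTTGTCGTATATG is found on the top strand at positions 72–91.
Reverse complement of the reverse primer: ATCGAGTCTC. This occurs on the top strand at positions 190–199.
Product length = (reverse-primer end) − (forward-primer start) + 1 = 199 − 72 + 1 = 128 bp.

128 bp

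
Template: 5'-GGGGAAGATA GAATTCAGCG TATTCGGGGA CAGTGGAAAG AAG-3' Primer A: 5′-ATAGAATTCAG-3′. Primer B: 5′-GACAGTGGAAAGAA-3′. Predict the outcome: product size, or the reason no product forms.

Primer A (ATAGAATTCAG) matches the top strand at positions 8–18 (3' end points downstream).
Primer B (GACAGTGGAAAGAA) also matches the top strand directly, at positions 29–42 — its reverse complement TTCTTTCCACTGTC is not present.
Both primers anneal to the bottom strand with 3' ends pointing the same way, so neither can prime synthesis back toward the other.

No product — both primers anneal to the same strand and extend in the same direction.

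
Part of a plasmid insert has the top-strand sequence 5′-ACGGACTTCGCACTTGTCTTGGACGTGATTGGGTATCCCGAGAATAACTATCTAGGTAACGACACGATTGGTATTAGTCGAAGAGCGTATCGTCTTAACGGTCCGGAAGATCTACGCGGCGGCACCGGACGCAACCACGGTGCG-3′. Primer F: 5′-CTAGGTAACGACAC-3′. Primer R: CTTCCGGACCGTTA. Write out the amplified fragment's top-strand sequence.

5'-CTAGGTAACGACACGATTGGTATTAGTCGAAGAGCGTATCGTCTTAACGGTCCGGAAG-3'

Scanning the template, CTAGGTAACGACAC occurs at positions 52–65; this primer anneals to the bottom strand there with its 3' end pointing downstream.
The reverse primer's reverse complement is TAACGGTCCGGAAG, which matches the template at positions 96–109.
The product is the template from position 52 through 109 (58 bp).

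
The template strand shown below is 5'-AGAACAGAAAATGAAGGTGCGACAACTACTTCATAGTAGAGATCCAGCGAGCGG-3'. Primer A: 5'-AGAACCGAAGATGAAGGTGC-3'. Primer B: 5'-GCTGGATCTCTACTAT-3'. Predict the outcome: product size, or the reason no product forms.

No product — primer A has no binding site in the template.

Primer A (AGAACCGAAGATGAAGGTGC) does not match the top strand, and its reverse complement GCACCTTCATCTTCGGTTCT does not match either.
With no annealing site for primer A, no amplification occurs.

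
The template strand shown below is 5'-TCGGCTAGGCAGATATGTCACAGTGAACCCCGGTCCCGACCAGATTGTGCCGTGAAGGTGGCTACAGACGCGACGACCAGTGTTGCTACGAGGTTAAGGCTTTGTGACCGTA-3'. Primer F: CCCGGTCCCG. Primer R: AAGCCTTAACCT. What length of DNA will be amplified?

The forward primer matches the template at positions 29–38.
Reverse complement of the reverse primer: AGGTTAAGGCTT. This occurs on the top strand at positions 91–102.
Amplicon spans positions 29–102: 74 bp.

74 bp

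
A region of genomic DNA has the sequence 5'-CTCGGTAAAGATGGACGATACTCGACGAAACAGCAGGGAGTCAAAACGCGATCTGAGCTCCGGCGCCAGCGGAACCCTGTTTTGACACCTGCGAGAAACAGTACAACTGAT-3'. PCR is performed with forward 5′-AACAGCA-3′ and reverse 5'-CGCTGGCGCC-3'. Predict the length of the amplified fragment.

Forward primer AACAGCA is found on the top strand at positions 29–35.
Reverse complement of the reverse primer: GGCGCCAGCG. This occurs on the top strand at positions 62–71.
Amplicon spans positions 29–71: 43 bp.

43 bp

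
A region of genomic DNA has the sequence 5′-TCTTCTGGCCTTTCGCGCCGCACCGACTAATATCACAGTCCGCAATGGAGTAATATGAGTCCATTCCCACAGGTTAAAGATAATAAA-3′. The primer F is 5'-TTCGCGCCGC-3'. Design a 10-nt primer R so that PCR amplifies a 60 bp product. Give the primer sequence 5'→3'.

5'-TGTGGGAATG-3'

The forward primer binds at positions 12–21, so a 60 bp product ends at position 12 + 60 − 1 = 71.
The reverse primer anneals to the top strand over positions 62–71, i.e. to CATTCCCACA.
Its sequence written 5'→3' is the reverse complement: TGTGGGAATG.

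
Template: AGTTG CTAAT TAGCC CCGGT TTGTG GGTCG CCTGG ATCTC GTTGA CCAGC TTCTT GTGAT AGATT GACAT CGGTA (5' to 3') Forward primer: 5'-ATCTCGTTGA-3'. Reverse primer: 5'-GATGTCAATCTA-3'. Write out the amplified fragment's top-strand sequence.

5'-ATCTCGTTGACCAGCTTCTTGTGATAGATTGACATC-3'

Scanning the template, ATCTCGTTGA occurs at positions 36–45; this primer anneals to the bottom strand there with its 3' end pointing downstream.
Reverse complement of the reverse primer: TAGATTGACATC. This occurs on the top strand at positions 60–71.
The product is the template from position 36 through 71 (36 bp).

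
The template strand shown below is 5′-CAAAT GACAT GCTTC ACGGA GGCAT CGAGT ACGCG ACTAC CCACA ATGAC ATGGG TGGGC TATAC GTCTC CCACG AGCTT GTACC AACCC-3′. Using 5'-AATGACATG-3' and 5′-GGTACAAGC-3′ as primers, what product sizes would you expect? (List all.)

The forward primer AATGACATG matches the top strand at positions 3–11, 45–53.
The reverse primer's reverse complement is GCTTGTACC, matching at positions 77–85.
Each forward site pairs with the reverse site to give a product ending at position 85: sizes 83, 41 bp.

83 bp, 41 bp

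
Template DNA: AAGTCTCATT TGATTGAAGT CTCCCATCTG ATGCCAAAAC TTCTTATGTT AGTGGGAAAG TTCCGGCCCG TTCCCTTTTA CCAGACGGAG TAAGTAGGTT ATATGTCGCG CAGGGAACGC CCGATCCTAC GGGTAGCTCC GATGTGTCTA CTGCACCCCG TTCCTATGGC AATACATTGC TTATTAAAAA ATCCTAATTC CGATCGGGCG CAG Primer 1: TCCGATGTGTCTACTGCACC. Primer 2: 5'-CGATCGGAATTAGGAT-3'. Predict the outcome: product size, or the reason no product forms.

Yes — a 69 bp product.

Primer 1 (TCCGATGTGTCTACTGCACC) matches the top strand at positions 138–157; it acts as a forward primer.
Primer 2's reverse complement is ATCCTAATTCCGATCG, matching the top strand at positions 191–206; it acts as a reverse primer.
The 3' ends face each other across positions 138–206, giving a 69 bp product.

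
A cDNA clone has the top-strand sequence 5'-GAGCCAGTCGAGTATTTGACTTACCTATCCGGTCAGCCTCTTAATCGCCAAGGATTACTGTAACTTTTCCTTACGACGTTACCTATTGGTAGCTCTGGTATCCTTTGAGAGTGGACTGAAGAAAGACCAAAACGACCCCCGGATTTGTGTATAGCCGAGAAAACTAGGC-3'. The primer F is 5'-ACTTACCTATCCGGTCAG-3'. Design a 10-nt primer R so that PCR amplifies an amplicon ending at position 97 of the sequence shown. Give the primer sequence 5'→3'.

The forward primer binds at positions 19–36; the product's 3' end on the top strand is position 97.
The reverse primer anneals to the top strand over positions 88–97, i.e. to GGTAGCTCTG.
Its sequence written 5'→3' is the reverse complement: CAGAGCTACC.

5'-CAGAGCTACC-3'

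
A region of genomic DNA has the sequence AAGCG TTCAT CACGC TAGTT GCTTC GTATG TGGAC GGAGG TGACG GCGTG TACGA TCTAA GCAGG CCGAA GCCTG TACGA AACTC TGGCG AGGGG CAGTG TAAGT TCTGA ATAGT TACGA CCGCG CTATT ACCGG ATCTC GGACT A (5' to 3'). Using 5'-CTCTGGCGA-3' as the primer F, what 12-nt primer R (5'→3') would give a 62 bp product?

The forward primer binds at positions 83–91, so a 62 bp product ends at position 83 + 62 − 1 = 144.
The reverse primer anneals to the top strand over positions 133–144, i.e. to CGGATCTCGGAC.
Its sequence written 5'→3' is the reverse complement: GTCCGAGATCCG.

5'-GTCCGAGATCCG-3'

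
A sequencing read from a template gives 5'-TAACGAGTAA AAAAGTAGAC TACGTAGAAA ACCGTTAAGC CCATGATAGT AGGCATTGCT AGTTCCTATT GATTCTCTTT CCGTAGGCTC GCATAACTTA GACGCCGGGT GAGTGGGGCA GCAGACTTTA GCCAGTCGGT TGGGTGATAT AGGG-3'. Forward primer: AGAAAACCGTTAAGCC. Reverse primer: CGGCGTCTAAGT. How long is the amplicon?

82 bp

Forward primer AGAAAACCGTTAAGCC is found on the top strand at positions 26–41.
Taking the reverse complement of CGGCGTCTAAGT gives ACTTAGACGCCG, found at positions 96–107 on the template; the primer anneals here to the top strand with its 3' end pointing upstream.
The product runs from position 26 to position 107, so its length is 107 − 26 + 1 = 82 bp.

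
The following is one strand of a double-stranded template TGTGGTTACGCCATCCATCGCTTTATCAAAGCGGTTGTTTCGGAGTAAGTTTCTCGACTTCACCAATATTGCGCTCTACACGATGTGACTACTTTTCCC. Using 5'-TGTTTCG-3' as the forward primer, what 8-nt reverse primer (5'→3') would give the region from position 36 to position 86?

The product's 3' end on the top strand is position 86.
The reverse primer anneals to the top strand over positions 79–86, i.e. to CACGATGT.
Its sequence written 5'→3' is the reverse complement: ACATCGTG.

5'-ACATCGTG-3'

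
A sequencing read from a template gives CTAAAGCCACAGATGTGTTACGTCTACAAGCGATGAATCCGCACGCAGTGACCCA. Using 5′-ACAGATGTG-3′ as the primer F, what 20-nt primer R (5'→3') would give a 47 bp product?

5'-TGGGTCACTGCGTGCGGATT-3'

The forward primer binds at positions 9–17, so a 47 bp product ends at position 9 + 47 − 1 = 55.
The reverse primer anneals to the top strand over positions 36–55, i.e. to AATCCGCACGCAGTGACCCA.
Its sequence written 5'→3' is the reverse complement: TGGGTCACTGCGTGCGGATT.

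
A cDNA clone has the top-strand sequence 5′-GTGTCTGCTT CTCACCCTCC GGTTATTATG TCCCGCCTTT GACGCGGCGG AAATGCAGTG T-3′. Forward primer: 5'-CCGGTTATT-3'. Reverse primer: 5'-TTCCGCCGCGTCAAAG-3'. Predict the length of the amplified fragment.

The forward primer matches the template at positions 19–27.
Reverse complement of the reverse primer: CTTTGACGCGGCGGAA. This occurs on the top strand at positions 37–52.
Amplicon spans positions 19–52: 34 bp.

34 bp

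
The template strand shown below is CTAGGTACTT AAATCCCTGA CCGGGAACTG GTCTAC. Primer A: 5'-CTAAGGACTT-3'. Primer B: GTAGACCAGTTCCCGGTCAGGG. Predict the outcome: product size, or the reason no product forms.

Primer A (CTAAGGACTT) does not match the top strand, and its reverse complement AAGTCCTTAG does not match either.
With no annealing site for primer A, no amplification occurs.

No product — primer A has no binding site in the template.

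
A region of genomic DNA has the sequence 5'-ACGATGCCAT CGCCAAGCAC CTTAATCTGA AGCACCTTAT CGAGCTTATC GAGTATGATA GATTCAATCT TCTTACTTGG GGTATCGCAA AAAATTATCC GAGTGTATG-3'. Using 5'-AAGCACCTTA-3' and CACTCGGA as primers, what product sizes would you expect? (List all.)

91 bp, 76 bp

The forward primer AAGCACCTTA matches the top strand at positions 15–24, 30–39.
The reverse primer's reverse complement is TCCGAGTG, matching at positions 98–105.
Each forward site pairs with the reverse site to give a product ending at position 105: sizes 91, 76 bp.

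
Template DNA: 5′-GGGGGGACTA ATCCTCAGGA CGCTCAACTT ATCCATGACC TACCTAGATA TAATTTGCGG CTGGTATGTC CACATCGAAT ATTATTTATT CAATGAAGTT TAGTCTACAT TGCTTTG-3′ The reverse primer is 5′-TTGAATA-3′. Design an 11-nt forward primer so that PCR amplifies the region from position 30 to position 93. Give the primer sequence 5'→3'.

5'-TATCCATGACC-3'

The reverse primer's reverse complement TATTCAA matches the template at positions 87–93; the product starts at position 30.
The forward primer is identical to the top strand over positions 30–40: TATCCATGACC.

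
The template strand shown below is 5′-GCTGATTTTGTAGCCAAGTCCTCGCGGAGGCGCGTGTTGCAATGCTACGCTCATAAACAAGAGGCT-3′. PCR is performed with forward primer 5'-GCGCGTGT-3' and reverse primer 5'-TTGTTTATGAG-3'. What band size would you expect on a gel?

31 bp

Scanning the template, GCGCGTGT occurs at positions 30–37; this primer anneals to the bottom strand there with its 3' end pointing downstream.
The reverse primer's reverse complement is CTCATAAACAA, which matches the template at positions 50–60.
Amplicon spans positions 30–60: 31 bp.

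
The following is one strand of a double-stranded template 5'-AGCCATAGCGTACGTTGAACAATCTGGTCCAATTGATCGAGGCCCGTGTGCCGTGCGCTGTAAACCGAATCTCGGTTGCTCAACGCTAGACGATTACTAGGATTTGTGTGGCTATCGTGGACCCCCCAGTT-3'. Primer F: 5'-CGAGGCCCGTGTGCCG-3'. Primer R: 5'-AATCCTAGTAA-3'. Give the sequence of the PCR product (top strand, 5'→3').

Scanning the template, CGAGGCCCGTGTGCCG occurs at positions 38–53; this primer anneals to the bottom strand there with its 3' end pointing downstream.
Reverse complement of the reverse primer: TTACTAGGATT. This occurs on the top strand at positions 94–104.
The product is the template from position 38 through 104 (67 bp).

5'-CGAGGCCCGTGTGCCGTGCGCTGTAAACCGAATCTCGGTTGCTCAACGCTAGACGATTACTAGGATT-3'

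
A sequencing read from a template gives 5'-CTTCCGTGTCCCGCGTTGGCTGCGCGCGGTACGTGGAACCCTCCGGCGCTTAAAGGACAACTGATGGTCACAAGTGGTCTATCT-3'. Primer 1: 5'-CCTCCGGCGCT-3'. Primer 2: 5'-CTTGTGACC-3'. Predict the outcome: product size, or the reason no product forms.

Primer 1 (CCTCCGGCGCT) matches the top strand at positions 40–50; it acts as a forward primer.
Primer 2's reverse complement is GGTCACAAG, matching the top strand at positions 66–74; it acts as a reverse primer.
The 3' ends face each other across positions 40–74, giving a 35 bp product.

Yes — a 35 bp product.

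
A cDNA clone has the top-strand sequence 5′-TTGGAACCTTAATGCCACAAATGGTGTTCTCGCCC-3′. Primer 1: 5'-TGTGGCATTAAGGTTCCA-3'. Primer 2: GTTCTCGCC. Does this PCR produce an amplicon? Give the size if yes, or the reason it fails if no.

Primer 1 (TGTGGCATTAAGGTTCCA) has reverse complement TGGAACCTTAATGCCACA, which matches the top strand at positions 2–19; primer 1 anneals to the top strand there with its 3' end pointing upstream toward position 2.
Primer 2 (GTTCTCGCC) matches the top strand directly at positions 26–34; it anneals to the bottom strand with its 3' end pointing downstream toward position 34.
The 3' ends diverge (primer 1 extends toward position 1, primer 2 toward position 35), so the primers never converge on a shared product.

No product — the primers' 3' ends point away from each other.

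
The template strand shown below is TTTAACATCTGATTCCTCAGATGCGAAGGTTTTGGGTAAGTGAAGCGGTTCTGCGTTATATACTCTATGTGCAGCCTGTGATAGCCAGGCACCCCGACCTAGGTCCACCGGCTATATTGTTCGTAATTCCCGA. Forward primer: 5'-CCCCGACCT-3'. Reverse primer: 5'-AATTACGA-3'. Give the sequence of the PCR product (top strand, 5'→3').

Forward primer CCCCGACCT is found on the top strand at positions 92–100.
Reverse complement of the reverse primer: TCGTAATT. This occurs on the top strand at positions 121–128.
The product is the template from position 92 through 128 (37 bp).

5'-CCCCGACCTAGGTCCACCGGCTATATTGTTCGTAATT-3'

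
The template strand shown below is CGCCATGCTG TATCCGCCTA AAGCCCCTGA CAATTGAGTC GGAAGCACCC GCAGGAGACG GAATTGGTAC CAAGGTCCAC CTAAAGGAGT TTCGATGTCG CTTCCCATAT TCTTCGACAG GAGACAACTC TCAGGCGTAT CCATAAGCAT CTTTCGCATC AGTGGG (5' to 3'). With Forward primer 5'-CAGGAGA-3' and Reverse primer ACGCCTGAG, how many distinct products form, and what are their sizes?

The forward primer CAGGAGA matches the top strand at positions 52–58, 118–124.
The reverse primer's reverse complement is CTCAGGCGT, matching at positions 130–138.
Each forward site pairs with the reverse site to give a product ending at position 138: sizes 87, 21 bp.

Two products: 87 bp, 21 bp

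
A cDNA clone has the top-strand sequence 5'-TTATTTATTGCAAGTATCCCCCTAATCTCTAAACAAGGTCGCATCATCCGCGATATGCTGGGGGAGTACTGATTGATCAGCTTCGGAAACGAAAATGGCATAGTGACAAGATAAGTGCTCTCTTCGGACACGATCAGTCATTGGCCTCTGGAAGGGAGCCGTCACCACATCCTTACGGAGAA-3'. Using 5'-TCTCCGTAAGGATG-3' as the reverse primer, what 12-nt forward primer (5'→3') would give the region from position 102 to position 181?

5'-AGTGACAAGATA-3'

The reverse primer's reverse complement CATCCTTACGGAGA matches the template at positions 168–181; the product starts at position 102.
The forward primer is identical to the top strand over positions 102–113: AGTGACAAGATA.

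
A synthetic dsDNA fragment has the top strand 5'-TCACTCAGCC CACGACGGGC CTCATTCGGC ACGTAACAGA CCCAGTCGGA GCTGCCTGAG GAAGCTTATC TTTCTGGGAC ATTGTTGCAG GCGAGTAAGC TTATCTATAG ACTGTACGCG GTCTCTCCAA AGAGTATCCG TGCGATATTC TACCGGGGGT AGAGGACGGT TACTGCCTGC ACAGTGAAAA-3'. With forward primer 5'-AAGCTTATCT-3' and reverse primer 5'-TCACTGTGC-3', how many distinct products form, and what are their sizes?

Two products: 126 bp, 91 bp

The forward primer AAGCTTATCT matches the top strand at positions 62–71, 97–106.
The reverse primer's reverse complement is GCACAGTGA, matching at positions 179–187.
Each forward site pairs with the reverse site to give a product ending at position 187: sizes 126, 91 bp.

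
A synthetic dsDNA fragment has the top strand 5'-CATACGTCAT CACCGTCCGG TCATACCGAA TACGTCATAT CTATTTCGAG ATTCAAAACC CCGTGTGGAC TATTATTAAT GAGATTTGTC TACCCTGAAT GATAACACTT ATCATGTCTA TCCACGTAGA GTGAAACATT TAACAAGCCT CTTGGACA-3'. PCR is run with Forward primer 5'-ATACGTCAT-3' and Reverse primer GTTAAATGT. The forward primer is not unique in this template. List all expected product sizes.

The forward primer ATACGTCAT matches the top strand at positions 2–10, 30–38.
The reverse primer's reverse complement is ACATTTAAC, matching at positions 136–144.
Each forward site pairs with the reverse site to give a product ending at position 144: sizes 143, 115 bp.

143 bp, 115 bp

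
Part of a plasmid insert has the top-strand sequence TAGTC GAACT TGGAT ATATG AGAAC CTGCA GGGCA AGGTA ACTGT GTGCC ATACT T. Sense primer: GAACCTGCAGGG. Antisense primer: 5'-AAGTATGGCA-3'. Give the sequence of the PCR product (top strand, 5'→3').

The forward primer matches the template at positions 22–33.
The reverse primer's reverse complement is TGCCATACTT, which matches the template at positions 47–56.
The product is the template from position 22 through 56 (35 bp).

5'-GAACCTGCAGGGCAAGGTAACTGTGTGCCATACTT-3'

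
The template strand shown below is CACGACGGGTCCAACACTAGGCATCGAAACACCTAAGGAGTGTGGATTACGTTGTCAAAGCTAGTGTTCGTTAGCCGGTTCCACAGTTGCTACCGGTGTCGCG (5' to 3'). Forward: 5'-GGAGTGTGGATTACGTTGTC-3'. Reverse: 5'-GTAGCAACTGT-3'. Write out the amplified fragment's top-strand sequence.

5'-GGAGTGTGGATTACGTTGTCAAAGCTAGTGTTCGTTAGCCGGTTCCACAGTTGCTAC-3'

Scanning the template, GGAGTGTGGATTACGTTGTC occurs at positions 37–56; this primer anneals to the bottom strand there with its 3' end pointing downstream.
The reverse primer's reverse complement is ACAGTTGCTAC, which matches the template at positions 83–93.
The product is the template from position 37 through 93 (57 bp).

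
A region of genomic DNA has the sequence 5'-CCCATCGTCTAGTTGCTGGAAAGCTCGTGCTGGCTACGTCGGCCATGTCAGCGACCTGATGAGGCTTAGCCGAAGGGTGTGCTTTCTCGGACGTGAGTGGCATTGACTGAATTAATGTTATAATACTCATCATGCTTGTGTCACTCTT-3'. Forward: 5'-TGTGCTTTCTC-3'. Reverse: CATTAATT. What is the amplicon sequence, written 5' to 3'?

5'-TGTGCTTTCTCGGACGTGAGTGGCATTGACTGAATTAATG-3'

Forward primer TGTGCTTTCTC is found on the top strand at positions 78–88.
Reverse complement of the reverse primer: AATTAATG. This occurs on the top strand at positions 110–117.
The product is the template from position 78 through 117 (40 bp).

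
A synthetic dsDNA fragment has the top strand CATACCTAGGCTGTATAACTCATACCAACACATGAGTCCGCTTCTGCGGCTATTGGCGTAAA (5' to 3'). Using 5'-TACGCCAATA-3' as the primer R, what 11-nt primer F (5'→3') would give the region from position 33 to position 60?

5'-TGAGTCCGCTT-3'

The reverse primer's reverse complement TATTGGCGTA matches the template at positions 51–60; the product starts at position 33.
The forward primer is identical to the top strand over positions 33–43: TGAGTCCGCTT.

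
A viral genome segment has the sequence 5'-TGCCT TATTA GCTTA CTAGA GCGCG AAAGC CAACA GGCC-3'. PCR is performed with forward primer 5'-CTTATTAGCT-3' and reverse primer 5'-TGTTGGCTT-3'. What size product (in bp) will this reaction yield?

32 bp

The forward primer matches the template at positions 4–13.
Reverse complement of the reverse primer: AAGCCAACA. This occurs on the top strand at positions 27–35.
Amplicon spans positions 4–35: 32 bp.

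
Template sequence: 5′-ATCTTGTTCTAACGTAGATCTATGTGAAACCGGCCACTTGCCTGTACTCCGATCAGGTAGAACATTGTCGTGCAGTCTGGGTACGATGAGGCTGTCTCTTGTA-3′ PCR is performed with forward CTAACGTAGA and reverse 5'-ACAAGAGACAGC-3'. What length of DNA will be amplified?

94 bp

Scanning the template, CTAACGTAGA occurs at positions 9–18; this primer anneals to the bottom strand there with its 3' end pointing downstream.
Taking the reverse complement of ACAAGAGACAGC gives GCTGTCTCTTGT, found at positions 91–102 on the template; the primer anneals here to the top strand with its 3' end pointing upstream.
The product runs from position 9 to position 102, so its length is 102 − 9 + 1 = 94 bp.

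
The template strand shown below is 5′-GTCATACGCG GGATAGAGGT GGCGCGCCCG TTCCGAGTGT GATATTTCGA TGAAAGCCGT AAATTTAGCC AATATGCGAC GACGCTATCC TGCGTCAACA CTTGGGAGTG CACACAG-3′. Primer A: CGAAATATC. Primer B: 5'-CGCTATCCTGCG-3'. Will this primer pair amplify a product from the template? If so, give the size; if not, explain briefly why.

No product — the primers' 3' ends point away from each other.

Primer A (CGAAATATC) has reverse complement GATATTTCG, which matches the top strand at positions 41–49; primer A anneals to the top strand there with its 3' end pointing upstream toward position 41.
Primer B (CGCTATCCTGCG) matches the top strand directly at positions 83–94; it anneals to the bottom strand with its 3' end pointing downstream toward position 94.
The 3' ends diverge (primer A extends toward position 1, primer B toward position 117), so the primers never converge on a shared product.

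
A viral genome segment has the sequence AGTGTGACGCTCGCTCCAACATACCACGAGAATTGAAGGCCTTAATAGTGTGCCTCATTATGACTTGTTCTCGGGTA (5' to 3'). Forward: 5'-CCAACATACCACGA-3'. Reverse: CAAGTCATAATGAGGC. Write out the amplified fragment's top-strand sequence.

Scanning the template, CCAACATACCACGA occurs at positions 16–29; this primer anneals to the bottom strand there with its 3' end pointing downstream.
The reverse primer's reverse complement is GCCTCATTATGACTTG, which matches the template at positions 52–67.
The product is the template from position 16 through 67 (52 bp).

5'-CCAACATACCACGAGAATTGAAGGCCTTAATAGTGTGCCTCATTATGACTTG-3'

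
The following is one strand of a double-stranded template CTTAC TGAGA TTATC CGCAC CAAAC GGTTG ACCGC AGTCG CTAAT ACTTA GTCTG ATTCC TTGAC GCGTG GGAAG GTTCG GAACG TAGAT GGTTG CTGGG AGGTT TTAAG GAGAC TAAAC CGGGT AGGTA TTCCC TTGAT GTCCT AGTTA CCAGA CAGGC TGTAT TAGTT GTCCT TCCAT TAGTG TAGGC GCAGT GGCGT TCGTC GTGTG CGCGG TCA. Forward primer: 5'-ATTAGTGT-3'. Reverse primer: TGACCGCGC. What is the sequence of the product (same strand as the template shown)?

5'-ATTAGTGTAGGCGCAGTGGCGTTCGTCGTGTGCGCGGTCA-3'

Forward primer ATTAGTGT is found on the top strand at positions 179–186.
Reverse complement of the reverse primer: GCGCGGTCA. This occurs on the top strand at positions 210–218.
The product is the template from position 179 through 218 (40 bp).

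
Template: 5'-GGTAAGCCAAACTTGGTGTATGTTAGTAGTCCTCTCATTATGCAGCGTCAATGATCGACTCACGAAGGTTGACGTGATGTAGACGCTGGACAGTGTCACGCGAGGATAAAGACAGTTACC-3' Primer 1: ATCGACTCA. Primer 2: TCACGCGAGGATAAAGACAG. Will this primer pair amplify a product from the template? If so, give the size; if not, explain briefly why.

No product — both primers anneal to the same strand and extend in the same direction.

Primer 1 (ATCGACTCA) matches the top strand at positions 54–62 (3' end points downstream).
Primer 2 (TCACGCGAGGATAAAGACAG) also matches the top strand directly, at positions 96–115 — its reverse complement CTGTCTTTATCCTCGCGTGA is not present.
Both primers anneal to the bottom strand with 3' ends pointing the same way, so neither can prime synthesis back toward the other.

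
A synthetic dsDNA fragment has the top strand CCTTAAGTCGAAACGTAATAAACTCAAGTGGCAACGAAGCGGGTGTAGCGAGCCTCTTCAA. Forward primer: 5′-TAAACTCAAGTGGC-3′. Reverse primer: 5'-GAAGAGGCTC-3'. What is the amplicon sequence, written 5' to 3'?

Forward primer TAAACTCAAGTGGC is found on the top strand at positions 19–32.
Taking the reverse complement of GAAGAGGCTC gives GAGCCTCTTC, found at positions 50–59 on the template; the primer anneals here to the top strand with its 3' end pointing upstream.
The product is the template from position 19 through 59 (41 bp).

5'-TAAACTCAAGTGGCAACGAAGCGGGTGTAGCGAGCCTCTTC-3'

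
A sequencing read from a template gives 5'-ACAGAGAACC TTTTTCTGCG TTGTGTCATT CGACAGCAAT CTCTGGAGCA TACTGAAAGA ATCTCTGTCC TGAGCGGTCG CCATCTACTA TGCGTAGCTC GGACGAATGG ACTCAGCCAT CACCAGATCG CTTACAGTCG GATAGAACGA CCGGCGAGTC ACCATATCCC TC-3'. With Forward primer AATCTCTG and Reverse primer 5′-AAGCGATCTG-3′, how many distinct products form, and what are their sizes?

Two products: 96 bp, 74 bp

The forward primer AATCTCTG matches the top strand at positions 38–45, 60–67.
The reverse primer's reverse complement is CAGATCGCTT, matching at positions 124–133.
Each forward site pairs with the reverse site to give a product ending at position 133: sizes 96, 74 bp.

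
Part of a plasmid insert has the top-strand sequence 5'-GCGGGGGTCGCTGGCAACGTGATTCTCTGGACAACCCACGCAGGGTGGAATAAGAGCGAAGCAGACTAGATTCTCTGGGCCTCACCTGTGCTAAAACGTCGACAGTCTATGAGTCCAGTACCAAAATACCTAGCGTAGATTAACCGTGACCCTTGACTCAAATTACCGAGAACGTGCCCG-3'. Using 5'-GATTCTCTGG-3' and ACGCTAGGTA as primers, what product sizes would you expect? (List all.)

116 bp, 68 bp

The forward primer GATTCTCTGG matches the top strand at positions 21–30, 69–78.
The reverse primer's reverse complement is TACCTAGCGT, matching at positions 127–136.
Each forward site pairs with the reverse site to give a product ending at position 136: sizes 116, 68 bp.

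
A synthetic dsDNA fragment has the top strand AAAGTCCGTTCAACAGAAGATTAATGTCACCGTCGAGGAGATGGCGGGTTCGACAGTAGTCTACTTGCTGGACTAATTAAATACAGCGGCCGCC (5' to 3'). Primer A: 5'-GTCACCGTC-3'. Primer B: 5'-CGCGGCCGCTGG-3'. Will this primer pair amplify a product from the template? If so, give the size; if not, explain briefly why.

Primer B (CGCGGCCGCTGG) does not match the top strand, and its reverse complement CCAGCGGCCGCG does not match either.
With no annealing site for primer B, no amplification occurs.

No product — primer B has no binding site in the template.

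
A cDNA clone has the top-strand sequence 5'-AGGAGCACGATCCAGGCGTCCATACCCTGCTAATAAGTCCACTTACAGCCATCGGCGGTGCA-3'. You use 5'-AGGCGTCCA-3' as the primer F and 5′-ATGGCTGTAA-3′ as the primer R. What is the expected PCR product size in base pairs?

39 bp

The forward primer matches the template at positions 14–22.
The reverse primer's reverse complement is TTACAGCCAT, which matches the template at positions 43–52.
The product runs from position 14 to position 52, so its length is 52 − 14 + 1 = 39 bp.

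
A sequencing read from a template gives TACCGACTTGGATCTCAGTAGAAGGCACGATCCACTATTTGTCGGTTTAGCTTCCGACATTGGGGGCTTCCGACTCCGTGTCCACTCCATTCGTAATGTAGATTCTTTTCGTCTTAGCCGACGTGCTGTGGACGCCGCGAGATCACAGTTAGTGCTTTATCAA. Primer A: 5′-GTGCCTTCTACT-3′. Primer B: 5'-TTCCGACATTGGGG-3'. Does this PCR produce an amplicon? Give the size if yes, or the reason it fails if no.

Primer A (GTGCCTTCTACT) has reverse complement AGTAGAAGGCAC, which matches the top strand at positions 17–28; primer A anneals to the top strand there with its 3' end pointing upstream toward position 17.
Primer B (TTCCGACATTGGGG) matches the top strand directly at positions 52–65; it anneals to the bottom strand with its 3' end pointing downstream toward position 65.
The 3' ends diverge (primer A extends toward position 1, primer B toward position 163), so the primers never converge on a shared product.

No product — the primers' 3' ends point away from each other.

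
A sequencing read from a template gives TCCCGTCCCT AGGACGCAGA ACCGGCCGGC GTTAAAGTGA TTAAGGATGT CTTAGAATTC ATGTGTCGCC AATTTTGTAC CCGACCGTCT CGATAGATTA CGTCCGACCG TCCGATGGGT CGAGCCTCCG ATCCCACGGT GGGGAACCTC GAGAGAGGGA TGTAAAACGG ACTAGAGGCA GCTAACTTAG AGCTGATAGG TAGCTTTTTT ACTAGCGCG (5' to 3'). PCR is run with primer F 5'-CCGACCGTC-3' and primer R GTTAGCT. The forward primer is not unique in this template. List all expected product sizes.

The forward primer CCGACCGTC matches the top strand at positions 81–89, 104–112.
The reverse primer's reverse complement is AGCTAAC, matching at positions 180–186.
Each forward site pairs with the reverse site to give a product ending at position 186: sizes 106, 83 bp.

106 bp, 83 bp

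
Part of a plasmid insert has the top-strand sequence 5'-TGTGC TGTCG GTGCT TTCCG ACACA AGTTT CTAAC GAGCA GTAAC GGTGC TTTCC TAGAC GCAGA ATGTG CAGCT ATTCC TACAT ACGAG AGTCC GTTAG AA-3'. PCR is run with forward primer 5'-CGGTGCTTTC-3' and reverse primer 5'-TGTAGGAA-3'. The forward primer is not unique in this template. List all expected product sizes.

The forward primer CGGTGCTTTC matches the top strand at positions 9–18, 45–54.
The reverse primer's reverse complement is TTCCTACA, matching at positions 77–84.
Each forward site pairs with the reverse site to give a product ending at position 84: sizes 76, 40 bp.

76 bp, 40 bp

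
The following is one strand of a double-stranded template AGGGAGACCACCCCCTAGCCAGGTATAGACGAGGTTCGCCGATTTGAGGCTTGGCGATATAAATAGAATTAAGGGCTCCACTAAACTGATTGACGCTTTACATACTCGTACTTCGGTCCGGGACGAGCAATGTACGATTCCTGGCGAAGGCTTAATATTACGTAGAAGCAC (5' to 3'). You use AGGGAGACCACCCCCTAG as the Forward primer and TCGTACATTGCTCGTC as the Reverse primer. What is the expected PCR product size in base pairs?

137 bp

The forward primer matches the template at positions 1–18.
Taking the reverse complement of TCGTACATTGCTCGTC gives GACGAGCAATGTACGA, found at positions 122–137 on the template; the primer anneals here to the top strand with its 3' end pointing upstream.
Amplicon spans positions 1–137: 137 bp.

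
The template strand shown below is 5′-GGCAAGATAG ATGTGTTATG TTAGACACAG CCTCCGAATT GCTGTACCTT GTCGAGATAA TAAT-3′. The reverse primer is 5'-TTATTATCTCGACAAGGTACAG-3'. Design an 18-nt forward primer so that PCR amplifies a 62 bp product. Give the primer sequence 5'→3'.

The reverse primer's reverse complement CTGTACCTTGTCGAGATAATAA matches the template at positions 42–63, so the product ends at position 63.
A 62 bp product then starts at position 63 − 62 + 1 = 2.
The forward primer is identical to the top strand there: GCAAGATAGATGTGTTAT.

5'-GCAAGATAGATGTGTTAT-3'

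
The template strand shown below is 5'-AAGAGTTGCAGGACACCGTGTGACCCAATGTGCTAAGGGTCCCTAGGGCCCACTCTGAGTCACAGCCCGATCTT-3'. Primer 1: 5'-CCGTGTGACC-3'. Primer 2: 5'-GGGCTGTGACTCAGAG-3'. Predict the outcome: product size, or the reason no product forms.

Yes — a 53 bp product.

Primer 1 (CCGTGTGACC) matches the top strand at positions 16–25; it acts as a forward primer.
Primer 2's reverse complement is CTCTGAGTCACAGCCC, matching the top strand at positions 53–68; it acts as a reverse primer.
The 3' ends face each other across positions 16–68, giving a 53 bp product.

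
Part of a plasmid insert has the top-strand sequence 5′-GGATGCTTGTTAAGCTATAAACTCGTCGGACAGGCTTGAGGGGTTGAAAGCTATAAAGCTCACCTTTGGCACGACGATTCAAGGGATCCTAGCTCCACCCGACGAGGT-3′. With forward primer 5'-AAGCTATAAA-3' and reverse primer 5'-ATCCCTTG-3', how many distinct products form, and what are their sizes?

Two products: 76 bp, 40 bp

The forward primer AAGCTATAAA matches the top strand at positions 12–21, 48–57.
The reverse primer's reverse complement is CAAGGGAT, matching at positions 80–87.
Each forward site pairs with the reverse site to give a product ending at position 87: sizes 76, 40 bp.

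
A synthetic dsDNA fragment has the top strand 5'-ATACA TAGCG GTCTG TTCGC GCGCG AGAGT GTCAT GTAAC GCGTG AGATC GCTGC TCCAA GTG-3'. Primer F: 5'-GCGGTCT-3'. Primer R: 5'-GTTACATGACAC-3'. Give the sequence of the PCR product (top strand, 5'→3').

Scanning the template, GCGGTCT occurs at positions 8–14; this primer anneals to the bottom strand there with its 3' end pointing downstream.
Taking the reverse complement of GTTACATGACAC gives GTGTCATGTAAC, found at positions 29–40 on the template; the primer anneals here to the top strand with its 3' end pointing upstream.
The product is the template from position 8 through 40 (33 bp).

5'-GCGGTCTGTTCGCGCGCGAGAGTGTCATGTAAC-3'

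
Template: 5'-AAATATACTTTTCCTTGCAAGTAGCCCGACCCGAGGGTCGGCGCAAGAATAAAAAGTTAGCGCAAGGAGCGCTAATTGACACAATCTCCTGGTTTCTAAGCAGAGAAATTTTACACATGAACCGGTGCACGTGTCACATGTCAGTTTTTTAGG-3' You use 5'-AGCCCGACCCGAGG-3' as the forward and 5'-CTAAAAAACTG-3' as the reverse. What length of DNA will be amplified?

130 bp

The forward primer matches the template at positions 23–36.
The reverse primer's reverse complement is CAGTTTTTTAG, which matches the template at positions 142–152.
The product runs from position 23 to position 152, so its length is 152 − 23 + 1 = 130 bp.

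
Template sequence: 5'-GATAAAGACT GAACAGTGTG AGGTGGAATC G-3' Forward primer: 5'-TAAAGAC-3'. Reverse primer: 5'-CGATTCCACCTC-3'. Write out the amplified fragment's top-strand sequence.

5'-TAAAGACTGAACAGTGTGAGGTGGAATCG-3'

The forward primer matches the template at positions 3–9.
Taking the reverse complement of CGATTCCACCTC gives GAGGTGGAATCG, found at positions 20–31 on the template; the primer anneals here to the top strand with its 3' end pointing upstream.
The product is the template from position 3 through 31 (29 bp).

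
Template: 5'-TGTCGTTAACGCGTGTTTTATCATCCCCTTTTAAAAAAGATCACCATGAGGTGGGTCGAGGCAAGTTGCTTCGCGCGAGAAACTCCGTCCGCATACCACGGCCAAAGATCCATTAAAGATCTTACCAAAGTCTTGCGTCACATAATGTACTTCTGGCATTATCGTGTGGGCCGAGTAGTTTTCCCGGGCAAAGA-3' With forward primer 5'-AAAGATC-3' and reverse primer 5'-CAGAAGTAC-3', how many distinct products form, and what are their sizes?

The forward primer AAAGATC matches the top strand at positions 36–42, 104–110, 115–121.
The reverse primer's reverse complement is GTACTTCTG, matching at positions 147–155.
Each forward site pairs with the reverse site to give a product ending at position 155: sizes 120, 52, 41 bp.

Three products: 120 bp, 52 bp, 41 bp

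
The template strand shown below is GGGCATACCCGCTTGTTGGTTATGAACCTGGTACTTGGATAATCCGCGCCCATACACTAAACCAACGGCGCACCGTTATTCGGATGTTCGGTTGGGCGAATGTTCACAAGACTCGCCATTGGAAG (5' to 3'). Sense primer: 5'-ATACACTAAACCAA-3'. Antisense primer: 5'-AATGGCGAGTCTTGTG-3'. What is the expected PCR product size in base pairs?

Scanning the template, ATACACTAAACCAA occurs at positions 52–65; this primer anneals to the bottom strand there with its 3' end pointing downstream.
Taking the reverse complement of AATGGCGAGTCTTGTG gives CACAAGACTCGCCATT, found at positions 105–120 on the template; the primer anneals here to the top strand with its 3' end pointing upstream.
The product runs from position 52 to position 120, so its length is 120 − 52 + 1 = 69 bp.

69 bp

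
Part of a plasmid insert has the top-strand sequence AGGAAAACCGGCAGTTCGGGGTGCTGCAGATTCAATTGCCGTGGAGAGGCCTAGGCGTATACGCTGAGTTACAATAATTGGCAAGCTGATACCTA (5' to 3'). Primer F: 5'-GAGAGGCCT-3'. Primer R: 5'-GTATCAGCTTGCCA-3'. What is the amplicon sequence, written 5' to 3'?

Forward primer GAGAGGCCT is found on the top strand at positions 44–52.
Reverse complement of the reverse primer: TGGCAAGCTGATAC. This occurs on the top strand at positions 79–92.
The product is the template from position 44 through 92 (49 bp).

5'-GAGAGGCCTAGGCGTATACGCTGAGTTACAATAATTGGCAAGCTGATAC-3'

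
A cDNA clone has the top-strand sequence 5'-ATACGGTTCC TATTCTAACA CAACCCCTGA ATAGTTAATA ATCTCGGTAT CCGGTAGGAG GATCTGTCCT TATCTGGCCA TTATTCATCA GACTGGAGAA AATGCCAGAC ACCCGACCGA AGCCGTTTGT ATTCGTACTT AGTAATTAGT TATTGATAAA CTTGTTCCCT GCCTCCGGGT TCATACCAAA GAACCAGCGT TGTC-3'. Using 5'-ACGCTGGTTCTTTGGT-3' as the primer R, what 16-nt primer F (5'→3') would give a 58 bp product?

5'-TAATTAGTTATTGATA-3'

The reverse primer's reverse complement ACCAAAGAACCAGCGT matches the template at positions 185–200, so the product ends at position 200.
A 58 bp product then starts at position 200 − 58 + 1 = 143.
The forward primer is identical to the top strand there: TAATTAGTTATTGATA.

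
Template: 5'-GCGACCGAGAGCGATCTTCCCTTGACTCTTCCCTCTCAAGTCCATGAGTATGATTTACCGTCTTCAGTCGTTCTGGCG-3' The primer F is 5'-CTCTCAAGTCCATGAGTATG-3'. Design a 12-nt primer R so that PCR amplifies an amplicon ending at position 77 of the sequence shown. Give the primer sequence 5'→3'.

The forward primer binds at positions 33–52; the product's 3' end on the top strand is position 77.
The reverse primer anneals to the top strand over positions 66–77, i.e. to AGTCGTTCTGGC.
Its sequence written 5'→3' is the reverse complement: GCCAGAACGACT.

5'-GCCAGAACGACT-3'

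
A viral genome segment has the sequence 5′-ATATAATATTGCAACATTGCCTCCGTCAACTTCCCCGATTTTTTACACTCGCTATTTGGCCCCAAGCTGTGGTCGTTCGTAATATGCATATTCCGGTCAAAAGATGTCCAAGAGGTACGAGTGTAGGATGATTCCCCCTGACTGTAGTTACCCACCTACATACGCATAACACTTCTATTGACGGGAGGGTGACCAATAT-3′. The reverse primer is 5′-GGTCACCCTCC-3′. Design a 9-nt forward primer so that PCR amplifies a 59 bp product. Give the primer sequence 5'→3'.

The reverse primer's reverse complement GGAGGGTGACC matches the template at positions 184–194, so the product ends at position 194.
A 59 bp product then starts at position 194 − 59 + 1 = 136.
The forward primer is identical to the top strand there: CCCTGACTG.

5'-CCCTGACTG-3'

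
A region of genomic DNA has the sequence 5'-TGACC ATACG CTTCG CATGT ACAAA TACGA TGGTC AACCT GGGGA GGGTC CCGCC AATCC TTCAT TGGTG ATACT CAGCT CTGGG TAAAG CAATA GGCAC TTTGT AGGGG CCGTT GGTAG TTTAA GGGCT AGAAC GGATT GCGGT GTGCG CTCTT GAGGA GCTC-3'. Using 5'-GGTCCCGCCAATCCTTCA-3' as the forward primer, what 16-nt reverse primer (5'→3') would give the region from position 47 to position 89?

5'-TTTACCCAGAGCTGAG-3'

The product's 3' end on the top strand is position 89.
The reverse primer anneals to the top strand over positions 74–89, i.e. to CTCAGCTCTGGGTAAA.
Its sequence written 5'→3' is the reverse complement: TTTACCCAGAGCTGAG.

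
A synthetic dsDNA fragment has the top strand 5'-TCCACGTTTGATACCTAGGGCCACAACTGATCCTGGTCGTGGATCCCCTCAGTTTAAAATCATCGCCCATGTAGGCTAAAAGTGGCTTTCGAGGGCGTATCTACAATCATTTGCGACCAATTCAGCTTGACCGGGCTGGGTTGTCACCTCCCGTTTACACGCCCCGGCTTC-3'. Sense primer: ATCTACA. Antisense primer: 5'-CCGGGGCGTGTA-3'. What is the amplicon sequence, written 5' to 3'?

The forward primer matches the template at positions 99–105.
Taking the reverse complement of CCGGGGCGTGTA gives TACACGCCCCGG, found at positions 156–167 on the template; the primer anneals here to the top strand with its 3' end pointing upstream.
The product is the template from position 99 through 167 (69 bp).

5'-ATCTACAATCATTTGCGACCAATTCAGCTTGACCGGGCTGGGTTGTCACCTCCCGTTTACACGCCCCGG-3'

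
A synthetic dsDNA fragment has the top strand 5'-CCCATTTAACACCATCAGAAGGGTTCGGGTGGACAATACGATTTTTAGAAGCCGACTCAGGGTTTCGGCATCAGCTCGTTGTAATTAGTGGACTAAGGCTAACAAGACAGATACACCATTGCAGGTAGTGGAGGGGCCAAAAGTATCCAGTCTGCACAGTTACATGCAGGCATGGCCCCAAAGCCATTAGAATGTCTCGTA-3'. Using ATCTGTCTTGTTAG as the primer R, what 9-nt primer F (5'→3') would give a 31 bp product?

5'-TAATTAGTG-3'

The reverse primer's reverse complement CTAACAAGACAGAT matches the template at positions 99–112, so the product ends at position 112.
A 31 bp product then starts at position 112 − 31 + 1 = 82.
The forward primer is identical to the top strand there: TAATTAGTG.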